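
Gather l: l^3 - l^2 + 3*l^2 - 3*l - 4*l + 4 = l^3 + 2*l^2 - 7*l + 4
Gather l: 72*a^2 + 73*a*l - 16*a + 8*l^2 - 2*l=72*a^2 - 16*a + 8*l^2 + l*(73*a - 2)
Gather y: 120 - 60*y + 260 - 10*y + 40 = 420 - 70*y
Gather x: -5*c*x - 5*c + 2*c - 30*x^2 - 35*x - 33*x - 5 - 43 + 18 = -3*c - 30*x^2 + x*(-5*c - 68) - 30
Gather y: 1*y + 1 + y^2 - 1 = y^2 + y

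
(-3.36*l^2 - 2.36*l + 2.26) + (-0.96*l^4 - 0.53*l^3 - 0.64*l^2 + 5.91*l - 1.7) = -0.96*l^4 - 0.53*l^3 - 4.0*l^2 + 3.55*l + 0.56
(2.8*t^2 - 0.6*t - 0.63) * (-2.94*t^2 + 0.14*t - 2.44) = -8.232*t^4 + 2.156*t^3 - 5.0638*t^2 + 1.3758*t + 1.5372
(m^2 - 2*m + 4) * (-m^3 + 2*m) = -m^5 + 2*m^4 - 2*m^3 - 4*m^2 + 8*m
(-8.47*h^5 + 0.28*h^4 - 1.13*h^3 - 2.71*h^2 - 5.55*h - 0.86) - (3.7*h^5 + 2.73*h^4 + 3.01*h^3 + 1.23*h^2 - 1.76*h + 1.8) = -12.17*h^5 - 2.45*h^4 - 4.14*h^3 - 3.94*h^2 - 3.79*h - 2.66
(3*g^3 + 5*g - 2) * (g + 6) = 3*g^4 + 18*g^3 + 5*g^2 + 28*g - 12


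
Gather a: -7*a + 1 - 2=-7*a - 1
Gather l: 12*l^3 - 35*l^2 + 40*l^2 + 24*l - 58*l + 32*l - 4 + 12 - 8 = 12*l^3 + 5*l^2 - 2*l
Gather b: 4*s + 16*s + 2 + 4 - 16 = 20*s - 10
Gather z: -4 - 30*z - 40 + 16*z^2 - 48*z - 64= 16*z^2 - 78*z - 108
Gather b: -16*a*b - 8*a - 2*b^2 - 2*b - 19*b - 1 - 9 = -8*a - 2*b^2 + b*(-16*a - 21) - 10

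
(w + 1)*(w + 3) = w^2 + 4*w + 3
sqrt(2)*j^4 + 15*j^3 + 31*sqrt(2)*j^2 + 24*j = j*(j + 3*sqrt(2))*(j + 4*sqrt(2))*(sqrt(2)*j + 1)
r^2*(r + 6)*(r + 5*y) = r^4 + 5*r^3*y + 6*r^3 + 30*r^2*y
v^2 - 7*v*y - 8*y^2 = (v - 8*y)*(v + y)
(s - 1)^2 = s^2 - 2*s + 1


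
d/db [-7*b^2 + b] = 1 - 14*b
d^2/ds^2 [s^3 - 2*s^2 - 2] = 6*s - 4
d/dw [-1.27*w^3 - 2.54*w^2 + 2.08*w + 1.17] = -3.81*w^2 - 5.08*w + 2.08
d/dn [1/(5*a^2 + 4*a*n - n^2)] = 2*(-2*a + n)/(5*a^2 + 4*a*n - n^2)^2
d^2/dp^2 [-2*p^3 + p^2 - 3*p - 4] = 2 - 12*p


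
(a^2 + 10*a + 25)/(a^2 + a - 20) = (a + 5)/(a - 4)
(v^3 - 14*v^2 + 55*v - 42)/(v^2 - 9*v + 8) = (v^2 - 13*v + 42)/(v - 8)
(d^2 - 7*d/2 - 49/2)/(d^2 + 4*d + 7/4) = 2*(d - 7)/(2*d + 1)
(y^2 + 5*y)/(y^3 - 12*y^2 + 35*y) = (y + 5)/(y^2 - 12*y + 35)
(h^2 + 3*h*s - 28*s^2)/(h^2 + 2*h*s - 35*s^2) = (-h + 4*s)/(-h + 5*s)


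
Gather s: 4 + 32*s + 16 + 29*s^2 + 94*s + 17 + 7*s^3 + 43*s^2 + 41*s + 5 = 7*s^3 + 72*s^2 + 167*s + 42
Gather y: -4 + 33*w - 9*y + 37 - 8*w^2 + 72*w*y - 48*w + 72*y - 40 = -8*w^2 - 15*w + y*(72*w + 63) - 7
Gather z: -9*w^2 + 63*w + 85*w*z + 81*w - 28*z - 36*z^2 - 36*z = -9*w^2 + 144*w - 36*z^2 + z*(85*w - 64)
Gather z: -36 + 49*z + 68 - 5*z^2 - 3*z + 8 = -5*z^2 + 46*z + 40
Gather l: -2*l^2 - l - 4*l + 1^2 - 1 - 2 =-2*l^2 - 5*l - 2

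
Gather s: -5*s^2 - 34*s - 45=-5*s^2 - 34*s - 45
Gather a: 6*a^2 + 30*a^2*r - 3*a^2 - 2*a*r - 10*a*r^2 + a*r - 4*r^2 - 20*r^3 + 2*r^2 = a^2*(30*r + 3) + a*(-10*r^2 - r) - 20*r^3 - 2*r^2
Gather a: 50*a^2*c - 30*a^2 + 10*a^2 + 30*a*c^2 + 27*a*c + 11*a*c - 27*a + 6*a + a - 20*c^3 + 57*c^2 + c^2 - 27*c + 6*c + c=a^2*(50*c - 20) + a*(30*c^2 + 38*c - 20) - 20*c^3 + 58*c^2 - 20*c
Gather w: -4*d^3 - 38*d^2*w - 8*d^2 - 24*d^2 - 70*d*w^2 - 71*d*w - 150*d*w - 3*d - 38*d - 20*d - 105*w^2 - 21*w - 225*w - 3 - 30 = -4*d^3 - 32*d^2 - 61*d + w^2*(-70*d - 105) + w*(-38*d^2 - 221*d - 246) - 33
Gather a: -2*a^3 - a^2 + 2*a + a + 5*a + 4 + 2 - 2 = -2*a^3 - a^2 + 8*a + 4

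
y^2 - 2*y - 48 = (y - 8)*(y + 6)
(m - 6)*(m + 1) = m^2 - 5*m - 6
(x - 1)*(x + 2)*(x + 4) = x^3 + 5*x^2 + 2*x - 8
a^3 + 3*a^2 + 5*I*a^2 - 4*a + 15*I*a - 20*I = (a - 1)*(a + 4)*(a + 5*I)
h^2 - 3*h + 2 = (h - 2)*(h - 1)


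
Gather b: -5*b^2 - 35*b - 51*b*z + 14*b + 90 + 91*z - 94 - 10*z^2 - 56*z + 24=-5*b^2 + b*(-51*z - 21) - 10*z^2 + 35*z + 20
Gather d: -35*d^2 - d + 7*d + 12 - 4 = -35*d^2 + 6*d + 8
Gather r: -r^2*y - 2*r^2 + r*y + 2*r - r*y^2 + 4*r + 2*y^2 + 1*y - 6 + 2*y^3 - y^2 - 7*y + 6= r^2*(-y - 2) + r*(-y^2 + y + 6) + 2*y^3 + y^2 - 6*y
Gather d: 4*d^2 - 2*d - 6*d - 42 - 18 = 4*d^2 - 8*d - 60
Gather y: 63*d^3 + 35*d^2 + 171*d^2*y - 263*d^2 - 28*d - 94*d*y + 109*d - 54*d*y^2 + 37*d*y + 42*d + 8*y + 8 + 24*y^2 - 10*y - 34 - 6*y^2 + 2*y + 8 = 63*d^3 - 228*d^2 + 123*d + y^2*(18 - 54*d) + y*(171*d^2 - 57*d) - 18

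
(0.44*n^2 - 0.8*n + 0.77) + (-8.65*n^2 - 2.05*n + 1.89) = -8.21*n^2 - 2.85*n + 2.66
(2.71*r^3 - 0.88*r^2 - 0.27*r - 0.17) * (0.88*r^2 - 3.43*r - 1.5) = 2.3848*r^5 - 10.0697*r^4 - 1.2842*r^3 + 2.0965*r^2 + 0.9881*r + 0.255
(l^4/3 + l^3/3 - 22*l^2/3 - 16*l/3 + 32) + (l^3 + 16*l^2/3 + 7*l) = l^4/3 + 4*l^3/3 - 2*l^2 + 5*l/3 + 32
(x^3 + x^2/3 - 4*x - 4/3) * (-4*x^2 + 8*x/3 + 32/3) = -4*x^5 + 4*x^4/3 + 248*x^3/9 - 16*x^2/9 - 416*x/9 - 128/9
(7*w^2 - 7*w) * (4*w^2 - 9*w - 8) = 28*w^4 - 91*w^3 + 7*w^2 + 56*w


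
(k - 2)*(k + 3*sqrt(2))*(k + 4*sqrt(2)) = k^3 - 2*k^2 + 7*sqrt(2)*k^2 - 14*sqrt(2)*k + 24*k - 48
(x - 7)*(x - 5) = x^2 - 12*x + 35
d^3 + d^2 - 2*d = d*(d - 1)*(d + 2)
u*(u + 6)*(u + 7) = u^3 + 13*u^2 + 42*u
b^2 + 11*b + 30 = (b + 5)*(b + 6)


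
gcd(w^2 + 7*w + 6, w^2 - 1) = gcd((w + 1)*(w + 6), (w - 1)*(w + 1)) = w + 1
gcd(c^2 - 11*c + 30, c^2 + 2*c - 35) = c - 5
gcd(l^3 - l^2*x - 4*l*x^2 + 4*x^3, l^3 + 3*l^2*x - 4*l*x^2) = -l + x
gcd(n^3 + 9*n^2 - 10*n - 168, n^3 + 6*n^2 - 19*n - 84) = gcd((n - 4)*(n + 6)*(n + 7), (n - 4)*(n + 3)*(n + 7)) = n^2 + 3*n - 28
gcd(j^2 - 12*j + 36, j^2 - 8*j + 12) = j - 6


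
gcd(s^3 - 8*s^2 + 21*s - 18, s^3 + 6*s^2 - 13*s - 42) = s - 3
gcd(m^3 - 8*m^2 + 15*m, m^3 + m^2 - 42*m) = m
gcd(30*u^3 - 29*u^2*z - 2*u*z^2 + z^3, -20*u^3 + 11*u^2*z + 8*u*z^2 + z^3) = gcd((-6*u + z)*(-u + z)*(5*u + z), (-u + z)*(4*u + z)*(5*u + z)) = -5*u^2 + 4*u*z + z^2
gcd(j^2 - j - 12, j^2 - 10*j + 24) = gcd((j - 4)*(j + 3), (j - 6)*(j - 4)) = j - 4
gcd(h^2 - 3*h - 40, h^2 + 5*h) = h + 5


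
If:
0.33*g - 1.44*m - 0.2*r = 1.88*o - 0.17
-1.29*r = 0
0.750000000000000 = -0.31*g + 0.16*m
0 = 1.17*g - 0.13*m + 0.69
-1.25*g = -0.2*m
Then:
No Solution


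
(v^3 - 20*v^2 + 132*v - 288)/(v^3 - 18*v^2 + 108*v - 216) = (v - 8)/(v - 6)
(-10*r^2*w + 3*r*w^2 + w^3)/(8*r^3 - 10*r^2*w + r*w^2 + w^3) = w*(-5*r - w)/(4*r^2 - 3*r*w - w^2)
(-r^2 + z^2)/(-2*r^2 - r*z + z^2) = (-r + z)/(-2*r + z)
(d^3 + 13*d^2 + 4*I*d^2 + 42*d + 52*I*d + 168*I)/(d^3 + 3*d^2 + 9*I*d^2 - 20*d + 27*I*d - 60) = (d^2 + 13*d + 42)/(d^2 + d*(3 + 5*I) + 15*I)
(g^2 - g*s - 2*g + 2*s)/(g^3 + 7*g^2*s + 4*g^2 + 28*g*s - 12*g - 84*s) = (g - s)/(g^2 + 7*g*s + 6*g + 42*s)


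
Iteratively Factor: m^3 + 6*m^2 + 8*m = (m + 2)*(m^2 + 4*m) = m*(m + 2)*(m + 4)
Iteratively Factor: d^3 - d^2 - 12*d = (d)*(d^2 - d - 12) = d*(d - 4)*(d + 3)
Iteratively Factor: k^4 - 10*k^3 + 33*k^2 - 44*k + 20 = (k - 2)*(k^3 - 8*k^2 + 17*k - 10) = (k - 2)*(k - 1)*(k^2 - 7*k + 10) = (k - 5)*(k - 2)*(k - 1)*(k - 2)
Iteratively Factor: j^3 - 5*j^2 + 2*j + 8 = (j - 4)*(j^2 - j - 2) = (j - 4)*(j - 2)*(j + 1)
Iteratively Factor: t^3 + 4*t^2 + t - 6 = (t - 1)*(t^2 + 5*t + 6) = (t - 1)*(t + 3)*(t + 2)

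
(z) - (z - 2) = 2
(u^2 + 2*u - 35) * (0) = 0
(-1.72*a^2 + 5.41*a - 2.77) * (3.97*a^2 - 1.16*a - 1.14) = -6.8284*a^4 + 23.4729*a^3 - 15.3117*a^2 - 2.9542*a + 3.1578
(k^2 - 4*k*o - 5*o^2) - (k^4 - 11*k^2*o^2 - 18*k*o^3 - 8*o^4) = -k^4 + 11*k^2*o^2 + k^2 + 18*k*o^3 - 4*k*o + 8*o^4 - 5*o^2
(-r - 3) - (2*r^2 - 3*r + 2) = -2*r^2 + 2*r - 5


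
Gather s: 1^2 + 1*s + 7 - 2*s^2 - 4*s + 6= -2*s^2 - 3*s + 14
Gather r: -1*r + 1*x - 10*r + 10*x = -11*r + 11*x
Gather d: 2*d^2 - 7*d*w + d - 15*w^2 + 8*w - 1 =2*d^2 + d*(1 - 7*w) - 15*w^2 + 8*w - 1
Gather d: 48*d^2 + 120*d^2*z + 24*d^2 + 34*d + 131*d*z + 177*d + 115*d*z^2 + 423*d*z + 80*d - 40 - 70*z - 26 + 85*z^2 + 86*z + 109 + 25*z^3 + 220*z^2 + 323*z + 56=d^2*(120*z + 72) + d*(115*z^2 + 554*z + 291) + 25*z^3 + 305*z^2 + 339*z + 99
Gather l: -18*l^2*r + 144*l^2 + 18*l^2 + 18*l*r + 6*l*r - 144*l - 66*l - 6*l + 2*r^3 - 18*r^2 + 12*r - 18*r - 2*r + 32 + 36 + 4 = l^2*(162 - 18*r) + l*(24*r - 216) + 2*r^3 - 18*r^2 - 8*r + 72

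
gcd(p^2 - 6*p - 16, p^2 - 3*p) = 1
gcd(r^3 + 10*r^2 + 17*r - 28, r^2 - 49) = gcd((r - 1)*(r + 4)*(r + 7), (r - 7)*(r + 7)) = r + 7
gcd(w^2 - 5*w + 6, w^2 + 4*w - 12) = w - 2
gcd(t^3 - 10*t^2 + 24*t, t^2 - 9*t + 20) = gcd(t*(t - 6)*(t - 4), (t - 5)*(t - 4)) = t - 4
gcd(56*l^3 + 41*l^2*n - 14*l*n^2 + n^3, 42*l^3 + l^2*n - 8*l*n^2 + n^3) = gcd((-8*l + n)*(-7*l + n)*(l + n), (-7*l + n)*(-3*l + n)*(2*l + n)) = 7*l - n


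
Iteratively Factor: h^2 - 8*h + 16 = (h - 4)*(h - 4)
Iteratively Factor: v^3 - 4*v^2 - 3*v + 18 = (v - 3)*(v^2 - v - 6) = (v - 3)*(v + 2)*(v - 3)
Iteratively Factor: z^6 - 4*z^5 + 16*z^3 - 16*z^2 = (z - 2)*(z^5 - 2*z^4 - 4*z^3 + 8*z^2) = z*(z - 2)*(z^4 - 2*z^3 - 4*z^2 + 8*z) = z*(z - 2)^2*(z^3 - 4*z) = z^2*(z - 2)^2*(z^2 - 4) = z^2*(z - 2)^3*(z + 2)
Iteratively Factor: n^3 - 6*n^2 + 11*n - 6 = (n - 3)*(n^2 - 3*n + 2) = (n - 3)*(n - 2)*(n - 1)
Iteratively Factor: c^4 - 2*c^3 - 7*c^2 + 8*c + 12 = (c - 3)*(c^3 + c^2 - 4*c - 4) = (c - 3)*(c + 2)*(c^2 - c - 2) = (c - 3)*(c + 1)*(c + 2)*(c - 2)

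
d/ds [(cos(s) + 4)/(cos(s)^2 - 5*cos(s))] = (sin(s) - 20*sin(s)/cos(s)^2 + 8*tan(s))/(cos(s) - 5)^2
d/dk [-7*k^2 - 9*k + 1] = -14*k - 9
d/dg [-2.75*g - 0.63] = -2.75000000000000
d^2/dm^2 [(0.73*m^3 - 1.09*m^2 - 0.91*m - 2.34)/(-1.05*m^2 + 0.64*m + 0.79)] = (1.662424*m^3 + 18.689502*m^2 - 7.639368*m + 6.239334)/(1.157625*m^6 - 2.1168*m^5 - 1.322685*m^4 + 2.923136*m^3 + 0.995163*m^2 - 1.198272*m - 0.493039)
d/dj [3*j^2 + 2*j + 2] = 6*j + 2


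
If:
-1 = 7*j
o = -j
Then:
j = -1/7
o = 1/7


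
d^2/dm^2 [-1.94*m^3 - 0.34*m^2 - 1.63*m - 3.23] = -11.64*m - 0.68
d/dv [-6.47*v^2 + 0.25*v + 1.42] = 0.25 - 12.94*v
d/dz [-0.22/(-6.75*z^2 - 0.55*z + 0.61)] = (-2.97*z - 0.121)/(6.75*z^2 + 0.55*z - 0.61)^2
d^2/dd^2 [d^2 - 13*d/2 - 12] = 2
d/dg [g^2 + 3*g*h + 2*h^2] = 2*g + 3*h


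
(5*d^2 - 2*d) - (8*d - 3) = 5*d^2 - 10*d + 3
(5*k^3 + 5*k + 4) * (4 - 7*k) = -35*k^4 + 20*k^3 - 35*k^2 - 8*k + 16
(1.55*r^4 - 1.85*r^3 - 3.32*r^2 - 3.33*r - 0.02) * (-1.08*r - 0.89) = -1.674*r^5 + 0.6185*r^4 + 5.2321*r^3 + 6.5512*r^2 + 2.9853*r + 0.0178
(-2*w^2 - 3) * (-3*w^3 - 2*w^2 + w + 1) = 6*w^5 + 4*w^4 + 7*w^3 + 4*w^2 - 3*w - 3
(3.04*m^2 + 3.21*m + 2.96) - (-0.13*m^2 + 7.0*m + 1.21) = 3.17*m^2 - 3.79*m + 1.75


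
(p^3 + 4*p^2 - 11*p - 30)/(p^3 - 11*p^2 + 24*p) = (p^2 + 7*p + 10)/(p*(p - 8))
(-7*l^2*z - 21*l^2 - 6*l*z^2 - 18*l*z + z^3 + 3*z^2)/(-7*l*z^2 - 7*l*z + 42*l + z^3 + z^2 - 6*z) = (l + z)/(z - 2)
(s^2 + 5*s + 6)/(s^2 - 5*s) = (s^2 + 5*s + 6)/(s*(s - 5))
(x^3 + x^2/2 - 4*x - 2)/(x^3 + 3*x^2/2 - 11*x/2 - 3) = (x + 2)/(x + 3)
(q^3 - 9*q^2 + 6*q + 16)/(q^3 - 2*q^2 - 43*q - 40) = (q - 2)/(q + 5)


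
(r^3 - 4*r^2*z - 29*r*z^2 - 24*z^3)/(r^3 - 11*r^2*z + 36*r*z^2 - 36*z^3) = (r^3 - 4*r^2*z - 29*r*z^2 - 24*z^3)/(r^3 - 11*r^2*z + 36*r*z^2 - 36*z^3)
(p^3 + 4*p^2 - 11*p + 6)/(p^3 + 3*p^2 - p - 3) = (p^2 + 5*p - 6)/(p^2 + 4*p + 3)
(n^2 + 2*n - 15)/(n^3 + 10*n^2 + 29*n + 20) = (n - 3)/(n^2 + 5*n + 4)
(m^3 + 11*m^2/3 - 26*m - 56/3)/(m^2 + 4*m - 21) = (3*m^2 - 10*m - 8)/(3*(m - 3))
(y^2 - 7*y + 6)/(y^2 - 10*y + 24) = (y - 1)/(y - 4)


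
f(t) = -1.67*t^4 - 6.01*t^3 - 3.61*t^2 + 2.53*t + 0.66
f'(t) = -6.68*t^3 - 18.03*t^2 - 7.22*t + 2.53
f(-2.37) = 1.70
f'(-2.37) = 7.29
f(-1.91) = 2.31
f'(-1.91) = -2.91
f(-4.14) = -135.82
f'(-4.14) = 197.39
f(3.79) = -713.36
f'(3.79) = -647.48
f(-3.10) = -17.06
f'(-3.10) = 50.65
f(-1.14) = -0.83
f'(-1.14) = -2.77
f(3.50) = -542.99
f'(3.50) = -530.01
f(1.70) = -48.95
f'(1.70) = -94.67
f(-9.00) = -6890.10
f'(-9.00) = 3476.80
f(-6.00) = -1010.64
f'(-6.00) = 839.65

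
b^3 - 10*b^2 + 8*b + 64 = (b - 8)*(b - 4)*(b + 2)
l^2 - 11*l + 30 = (l - 6)*(l - 5)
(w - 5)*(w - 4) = w^2 - 9*w + 20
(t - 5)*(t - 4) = t^2 - 9*t + 20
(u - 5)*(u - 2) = u^2 - 7*u + 10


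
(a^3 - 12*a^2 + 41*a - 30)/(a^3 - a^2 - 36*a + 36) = (a - 5)/(a + 6)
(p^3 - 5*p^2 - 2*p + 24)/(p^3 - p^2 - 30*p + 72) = (p + 2)/(p + 6)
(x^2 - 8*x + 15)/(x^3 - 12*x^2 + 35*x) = (x - 3)/(x*(x - 7))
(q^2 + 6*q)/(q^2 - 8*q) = (q + 6)/(q - 8)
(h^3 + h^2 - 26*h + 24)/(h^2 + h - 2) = (h^2 + 2*h - 24)/(h + 2)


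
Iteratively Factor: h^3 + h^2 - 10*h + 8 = (h + 4)*(h^2 - 3*h + 2) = (h - 1)*(h + 4)*(h - 2)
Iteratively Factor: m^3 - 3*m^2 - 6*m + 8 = (m - 1)*(m^2 - 2*m - 8) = (m - 1)*(m + 2)*(m - 4)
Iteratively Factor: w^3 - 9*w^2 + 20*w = (w - 5)*(w^2 - 4*w) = (w - 5)*(w - 4)*(w)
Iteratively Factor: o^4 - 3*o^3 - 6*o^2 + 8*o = (o - 1)*(o^3 - 2*o^2 - 8*o) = (o - 4)*(o - 1)*(o^2 + 2*o) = (o - 4)*(o - 1)*(o + 2)*(o)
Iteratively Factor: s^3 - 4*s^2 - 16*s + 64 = (s + 4)*(s^2 - 8*s + 16) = (s - 4)*(s + 4)*(s - 4)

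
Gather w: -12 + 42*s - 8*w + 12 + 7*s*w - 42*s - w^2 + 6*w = -w^2 + w*(7*s - 2)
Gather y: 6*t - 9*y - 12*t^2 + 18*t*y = -12*t^2 + 6*t + y*(18*t - 9)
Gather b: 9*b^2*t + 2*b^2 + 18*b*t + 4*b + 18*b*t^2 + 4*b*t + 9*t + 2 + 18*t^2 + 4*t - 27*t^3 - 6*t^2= b^2*(9*t + 2) + b*(18*t^2 + 22*t + 4) - 27*t^3 + 12*t^2 + 13*t + 2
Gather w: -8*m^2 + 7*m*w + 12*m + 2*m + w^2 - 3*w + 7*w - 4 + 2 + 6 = -8*m^2 + 14*m + w^2 + w*(7*m + 4) + 4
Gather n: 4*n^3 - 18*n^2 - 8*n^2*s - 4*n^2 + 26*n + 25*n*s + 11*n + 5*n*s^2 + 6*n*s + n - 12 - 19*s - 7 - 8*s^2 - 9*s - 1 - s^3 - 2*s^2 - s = 4*n^3 + n^2*(-8*s - 22) + n*(5*s^2 + 31*s + 38) - s^3 - 10*s^2 - 29*s - 20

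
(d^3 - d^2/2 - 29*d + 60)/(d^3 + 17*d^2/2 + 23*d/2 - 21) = (2*d^2 - 13*d + 20)/(2*d^2 + 5*d - 7)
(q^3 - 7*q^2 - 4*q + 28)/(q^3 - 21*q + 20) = (q^3 - 7*q^2 - 4*q + 28)/(q^3 - 21*q + 20)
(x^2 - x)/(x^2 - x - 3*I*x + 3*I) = x/(x - 3*I)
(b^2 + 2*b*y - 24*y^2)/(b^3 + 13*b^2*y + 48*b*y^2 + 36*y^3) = (b - 4*y)/(b^2 + 7*b*y + 6*y^2)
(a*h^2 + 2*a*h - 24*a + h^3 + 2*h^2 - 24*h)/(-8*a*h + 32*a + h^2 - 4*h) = (-a*h - 6*a - h^2 - 6*h)/(8*a - h)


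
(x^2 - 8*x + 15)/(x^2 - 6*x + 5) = (x - 3)/(x - 1)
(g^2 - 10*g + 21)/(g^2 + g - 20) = (g^2 - 10*g + 21)/(g^2 + g - 20)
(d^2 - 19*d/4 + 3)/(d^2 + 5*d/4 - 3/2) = (d - 4)/(d + 2)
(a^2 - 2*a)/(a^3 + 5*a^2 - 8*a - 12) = a/(a^2 + 7*a + 6)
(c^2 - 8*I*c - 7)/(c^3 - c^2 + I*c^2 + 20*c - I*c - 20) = (c^2 - 8*I*c - 7)/(c^3 + c^2*(-1 + I) + c*(20 - I) - 20)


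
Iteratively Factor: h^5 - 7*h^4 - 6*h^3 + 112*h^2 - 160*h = (h - 5)*(h^4 - 2*h^3 - 16*h^2 + 32*h) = (h - 5)*(h + 4)*(h^3 - 6*h^2 + 8*h) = h*(h - 5)*(h + 4)*(h^2 - 6*h + 8) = h*(h - 5)*(h - 2)*(h + 4)*(h - 4)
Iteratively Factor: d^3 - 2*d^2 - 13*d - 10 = (d + 1)*(d^2 - 3*d - 10) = (d - 5)*(d + 1)*(d + 2)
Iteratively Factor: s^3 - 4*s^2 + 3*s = (s)*(s^2 - 4*s + 3) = s*(s - 3)*(s - 1)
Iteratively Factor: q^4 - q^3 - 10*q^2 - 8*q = (q + 2)*(q^3 - 3*q^2 - 4*q) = (q + 1)*(q + 2)*(q^2 - 4*q) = q*(q + 1)*(q + 2)*(q - 4)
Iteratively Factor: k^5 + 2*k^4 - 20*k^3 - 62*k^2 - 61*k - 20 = (k + 1)*(k^4 + k^3 - 21*k^2 - 41*k - 20) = (k - 5)*(k + 1)*(k^3 + 6*k^2 + 9*k + 4) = (k - 5)*(k + 1)*(k + 4)*(k^2 + 2*k + 1) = (k - 5)*(k + 1)^2*(k + 4)*(k + 1)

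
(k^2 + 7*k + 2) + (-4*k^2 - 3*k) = -3*k^2 + 4*k + 2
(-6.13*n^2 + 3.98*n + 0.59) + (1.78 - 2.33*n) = -6.13*n^2 + 1.65*n + 2.37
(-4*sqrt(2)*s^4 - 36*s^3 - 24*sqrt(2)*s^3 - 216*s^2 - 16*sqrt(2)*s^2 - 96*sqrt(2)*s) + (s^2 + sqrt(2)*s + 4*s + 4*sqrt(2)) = -4*sqrt(2)*s^4 - 36*s^3 - 24*sqrt(2)*s^3 - 215*s^2 - 16*sqrt(2)*s^2 - 95*sqrt(2)*s + 4*s + 4*sqrt(2)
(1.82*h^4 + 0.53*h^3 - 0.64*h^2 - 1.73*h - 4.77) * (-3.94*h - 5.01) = -7.1708*h^5 - 11.2064*h^4 - 0.1337*h^3 + 10.0226*h^2 + 27.4611*h + 23.8977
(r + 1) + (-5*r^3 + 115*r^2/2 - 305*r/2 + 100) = -5*r^3 + 115*r^2/2 - 303*r/2 + 101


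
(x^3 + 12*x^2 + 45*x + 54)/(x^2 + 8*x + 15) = (x^2 + 9*x + 18)/(x + 5)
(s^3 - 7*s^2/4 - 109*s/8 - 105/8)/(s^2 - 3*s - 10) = (8*s^2 + 26*s + 21)/(8*(s + 2))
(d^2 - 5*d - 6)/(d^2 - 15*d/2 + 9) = 2*(d + 1)/(2*d - 3)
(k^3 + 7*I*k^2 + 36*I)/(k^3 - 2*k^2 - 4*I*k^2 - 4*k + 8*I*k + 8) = (k^2 + 9*I*k - 18)/(k^2 - 2*k*(1 + I) + 4*I)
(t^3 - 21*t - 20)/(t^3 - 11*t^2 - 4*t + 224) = (t^2 - 4*t - 5)/(t^2 - 15*t + 56)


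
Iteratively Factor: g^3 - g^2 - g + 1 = (g - 1)*(g^2 - 1) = (g - 1)*(g + 1)*(g - 1)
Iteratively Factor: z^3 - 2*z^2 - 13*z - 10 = (z + 2)*(z^2 - 4*z - 5) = (z - 5)*(z + 2)*(z + 1)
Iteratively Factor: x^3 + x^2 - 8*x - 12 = (x + 2)*(x^2 - x - 6) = (x - 3)*(x + 2)*(x + 2)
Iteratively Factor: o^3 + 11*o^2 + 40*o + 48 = (o + 4)*(o^2 + 7*o + 12) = (o + 4)^2*(o + 3)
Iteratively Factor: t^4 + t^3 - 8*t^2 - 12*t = (t + 2)*(t^3 - t^2 - 6*t) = (t - 3)*(t + 2)*(t^2 + 2*t) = (t - 3)*(t + 2)^2*(t)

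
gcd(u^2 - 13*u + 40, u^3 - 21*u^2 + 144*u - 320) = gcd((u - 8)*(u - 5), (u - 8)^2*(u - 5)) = u^2 - 13*u + 40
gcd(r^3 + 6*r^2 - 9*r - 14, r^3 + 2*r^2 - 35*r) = r + 7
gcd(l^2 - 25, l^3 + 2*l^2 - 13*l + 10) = l + 5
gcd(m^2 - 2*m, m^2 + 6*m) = m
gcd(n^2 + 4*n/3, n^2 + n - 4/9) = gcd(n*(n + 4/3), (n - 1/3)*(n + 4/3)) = n + 4/3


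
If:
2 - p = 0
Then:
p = 2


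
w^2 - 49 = (w - 7)*(w + 7)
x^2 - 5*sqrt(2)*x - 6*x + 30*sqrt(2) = (x - 6)*(x - 5*sqrt(2))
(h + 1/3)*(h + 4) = h^2 + 13*h/3 + 4/3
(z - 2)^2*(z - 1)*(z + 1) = z^4 - 4*z^3 + 3*z^2 + 4*z - 4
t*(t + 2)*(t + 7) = t^3 + 9*t^2 + 14*t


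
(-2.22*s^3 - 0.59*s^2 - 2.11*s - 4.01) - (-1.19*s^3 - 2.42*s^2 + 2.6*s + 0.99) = -1.03*s^3 + 1.83*s^2 - 4.71*s - 5.0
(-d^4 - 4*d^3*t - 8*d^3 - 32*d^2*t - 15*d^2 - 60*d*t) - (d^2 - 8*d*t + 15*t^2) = -d^4 - 4*d^3*t - 8*d^3 - 32*d^2*t - 16*d^2 - 52*d*t - 15*t^2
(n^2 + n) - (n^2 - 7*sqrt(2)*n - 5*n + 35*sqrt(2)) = 6*n + 7*sqrt(2)*n - 35*sqrt(2)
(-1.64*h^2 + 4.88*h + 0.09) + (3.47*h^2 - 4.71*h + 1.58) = 1.83*h^2 + 0.17*h + 1.67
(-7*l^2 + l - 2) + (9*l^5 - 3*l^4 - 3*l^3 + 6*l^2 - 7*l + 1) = 9*l^5 - 3*l^4 - 3*l^3 - l^2 - 6*l - 1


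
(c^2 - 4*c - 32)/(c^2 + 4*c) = (c - 8)/c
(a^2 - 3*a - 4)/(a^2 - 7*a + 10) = (a^2 - 3*a - 4)/(a^2 - 7*a + 10)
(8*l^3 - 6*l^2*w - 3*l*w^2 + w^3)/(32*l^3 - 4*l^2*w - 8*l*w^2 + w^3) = (4*l^2 - 5*l*w + w^2)/(16*l^2 - 10*l*w + w^2)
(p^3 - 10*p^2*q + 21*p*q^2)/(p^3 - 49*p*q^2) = (p - 3*q)/(p + 7*q)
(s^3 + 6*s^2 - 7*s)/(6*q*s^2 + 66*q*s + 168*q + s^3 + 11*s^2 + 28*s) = s*(s - 1)/(6*q*s + 24*q + s^2 + 4*s)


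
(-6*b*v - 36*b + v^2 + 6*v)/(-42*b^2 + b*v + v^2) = (v + 6)/(7*b + v)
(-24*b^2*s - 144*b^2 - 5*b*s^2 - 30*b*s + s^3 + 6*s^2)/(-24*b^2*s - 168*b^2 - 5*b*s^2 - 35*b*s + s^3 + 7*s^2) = (s + 6)/(s + 7)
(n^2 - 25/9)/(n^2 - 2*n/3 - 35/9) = (3*n - 5)/(3*n - 7)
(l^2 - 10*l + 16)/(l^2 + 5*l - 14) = (l - 8)/(l + 7)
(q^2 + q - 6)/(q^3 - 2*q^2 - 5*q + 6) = (q^2 + q - 6)/(q^3 - 2*q^2 - 5*q + 6)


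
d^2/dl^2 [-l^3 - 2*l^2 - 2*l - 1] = -6*l - 4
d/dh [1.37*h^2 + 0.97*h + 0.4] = 2.74*h + 0.97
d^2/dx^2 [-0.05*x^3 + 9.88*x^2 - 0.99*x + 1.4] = 19.76 - 0.3*x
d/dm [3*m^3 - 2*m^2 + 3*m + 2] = 9*m^2 - 4*m + 3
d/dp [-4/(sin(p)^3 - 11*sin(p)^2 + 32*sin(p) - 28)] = 4*(3*sin(p) - 16)*cos(p)/((sin(p) - 7)^2*(sin(p) - 2)^3)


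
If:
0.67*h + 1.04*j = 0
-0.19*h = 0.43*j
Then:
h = 0.00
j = 0.00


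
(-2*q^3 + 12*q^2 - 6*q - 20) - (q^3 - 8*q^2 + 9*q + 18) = -3*q^3 + 20*q^2 - 15*q - 38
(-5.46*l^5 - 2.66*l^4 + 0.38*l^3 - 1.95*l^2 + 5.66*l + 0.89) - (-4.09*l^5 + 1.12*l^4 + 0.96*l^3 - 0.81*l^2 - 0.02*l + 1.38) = -1.37*l^5 - 3.78*l^4 - 0.58*l^3 - 1.14*l^2 + 5.68*l - 0.49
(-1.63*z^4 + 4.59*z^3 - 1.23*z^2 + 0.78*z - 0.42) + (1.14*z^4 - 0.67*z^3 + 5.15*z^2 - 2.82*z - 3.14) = -0.49*z^4 + 3.92*z^3 + 3.92*z^2 - 2.04*z - 3.56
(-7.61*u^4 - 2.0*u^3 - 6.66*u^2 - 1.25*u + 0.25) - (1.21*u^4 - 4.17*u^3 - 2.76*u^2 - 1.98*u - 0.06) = -8.82*u^4 + 2.17*u^3 - 3.9*u^2 + 0.73*u + 0.31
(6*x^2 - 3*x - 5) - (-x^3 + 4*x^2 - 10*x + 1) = x^3 + 2*x^2 + 7*x - 6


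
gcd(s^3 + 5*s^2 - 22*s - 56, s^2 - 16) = s - 4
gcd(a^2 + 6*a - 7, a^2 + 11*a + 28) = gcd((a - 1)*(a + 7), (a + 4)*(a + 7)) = a + 7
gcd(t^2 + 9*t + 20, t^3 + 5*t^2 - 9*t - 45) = t + 5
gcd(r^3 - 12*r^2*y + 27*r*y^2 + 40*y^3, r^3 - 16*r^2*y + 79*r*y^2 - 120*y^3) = r^2 - 13*r*y + 40*y^2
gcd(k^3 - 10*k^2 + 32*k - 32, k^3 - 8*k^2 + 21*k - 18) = k - 2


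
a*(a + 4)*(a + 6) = a^3 + 10*a^2 + 24*a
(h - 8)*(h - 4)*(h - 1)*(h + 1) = h^4 - 12*h^3 + 31*h^2 + 12*h - 32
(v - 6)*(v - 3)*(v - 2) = v^3 - 11*v^2 + 36*v - 36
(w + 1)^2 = w^2 + 2*w + 1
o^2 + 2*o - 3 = (o - 1)*(o + 3)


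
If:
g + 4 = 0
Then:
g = -4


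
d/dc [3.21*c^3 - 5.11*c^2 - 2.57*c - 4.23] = 9.63*c^2 - 10.22*c - 2.57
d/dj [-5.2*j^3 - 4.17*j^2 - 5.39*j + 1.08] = -15.6*j^2 - 8.34*j - 5.39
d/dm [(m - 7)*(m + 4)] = 2*m - 3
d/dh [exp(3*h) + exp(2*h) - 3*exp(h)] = (3*exp(2*h) + 2*exp(h) - 3)*exp(h)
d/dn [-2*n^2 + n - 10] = 1 - 4*n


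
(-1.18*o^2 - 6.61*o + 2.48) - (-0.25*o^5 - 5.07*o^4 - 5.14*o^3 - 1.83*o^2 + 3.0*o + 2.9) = 0.25*o^5 + 5.07*o^4 + 5.14*o^3 + 0.65*o^2 - 9.61*o - 0.42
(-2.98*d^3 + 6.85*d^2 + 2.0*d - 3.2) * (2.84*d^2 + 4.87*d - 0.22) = -8.4632*d^5 + 4.9414*d^4 + 39.6951*d^3 - 0.854999999999999*d^2 - 16.024*d + 0.704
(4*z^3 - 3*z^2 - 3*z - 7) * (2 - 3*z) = -12*z^4 + 17*z^3 + 3*z^2 + 15*z - 14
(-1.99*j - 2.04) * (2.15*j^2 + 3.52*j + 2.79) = -4.2785*j^3 - 11.3908*j^2 - 12.7329*j - 5.6916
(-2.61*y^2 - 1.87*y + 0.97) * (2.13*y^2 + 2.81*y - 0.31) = -5.5593*y^4 - 11.3172*y^3 - 2.3795*y^2 + 3.3054*y - 0.3007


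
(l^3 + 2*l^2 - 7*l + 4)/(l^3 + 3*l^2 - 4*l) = (l - 1)/l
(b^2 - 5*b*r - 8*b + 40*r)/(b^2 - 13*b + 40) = (b - 5*r)/(b - 5)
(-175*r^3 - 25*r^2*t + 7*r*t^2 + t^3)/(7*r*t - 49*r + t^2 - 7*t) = (-25*r^2 + t^2)/(t - 7)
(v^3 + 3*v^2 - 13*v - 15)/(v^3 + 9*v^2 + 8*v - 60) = (v^2 - 2*v - 3)/(v^2 + 4*v - 12)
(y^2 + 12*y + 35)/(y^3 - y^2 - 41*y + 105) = (y + 5)/(y^2 - 8*y + 15)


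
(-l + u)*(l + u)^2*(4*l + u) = -4*l^4 - 5*l^3*u + 3*l^2*u^2 + 5*l*u^3 + u^4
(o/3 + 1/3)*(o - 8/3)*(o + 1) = o^3/3 - 2*o^2/9 - 13*o/9 - 8/9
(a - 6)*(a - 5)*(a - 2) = a^3 - 13*a^2 + 52*a - 60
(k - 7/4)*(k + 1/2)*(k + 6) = k^3 + 19*k^2/4 - 67*k/8 - 21/4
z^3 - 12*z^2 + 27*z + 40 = (z - 8)*(z - 5)*(z + 1)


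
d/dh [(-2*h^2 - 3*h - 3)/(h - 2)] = (-2*h^2 + 8*h + 9)/(h^2 - 4*h + 4)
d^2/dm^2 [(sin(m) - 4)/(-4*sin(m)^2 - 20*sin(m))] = (sin(m)^2 - 21*sin(m) - 62 - 76/sin(m) + 120/sin(m)^2 + 200/sin(m)^3)/(4*(sin(m) + 5)^3)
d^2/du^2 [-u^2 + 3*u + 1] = -2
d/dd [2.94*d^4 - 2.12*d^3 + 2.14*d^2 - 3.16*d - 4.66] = 11.76*d^3 - 6.36*d^2 + 4.28*d - 3.16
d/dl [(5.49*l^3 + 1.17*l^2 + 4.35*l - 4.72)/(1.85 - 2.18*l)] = (-23.9364*l^3 + 27.9189*l^2 + 4.329*l - 2.2421)/(4.7524*l^2 - 8.066*l + 3.4225)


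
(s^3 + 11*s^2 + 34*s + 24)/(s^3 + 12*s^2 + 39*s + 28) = (s + 6)/(s + 7)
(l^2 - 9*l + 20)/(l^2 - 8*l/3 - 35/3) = 3*(l - 4)/(3*l + 7)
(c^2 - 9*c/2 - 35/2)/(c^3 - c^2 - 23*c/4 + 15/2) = 2*(c - 7)/(2*c^2 - 7*c + 6)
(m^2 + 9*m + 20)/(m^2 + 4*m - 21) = (m^2 + 9*m + 20)/(m^2 + 4*m - 21)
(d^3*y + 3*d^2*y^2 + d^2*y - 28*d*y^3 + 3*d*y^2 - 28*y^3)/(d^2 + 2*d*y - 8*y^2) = y*(d^3 + 3*d^2*y + d^2 - 28*d*y^2 + 3*d*y - 28*y^2)/(d^2 + 2*d*y - 8*y^2)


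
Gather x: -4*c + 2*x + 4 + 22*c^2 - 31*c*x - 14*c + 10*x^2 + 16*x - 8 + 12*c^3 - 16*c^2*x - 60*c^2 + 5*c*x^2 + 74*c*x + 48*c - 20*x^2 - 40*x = 12*c^3 - 38*c^2 + 30*c + x^2*(5*c - 10) + x*(-16*c^2 + 43*c - 22) - 4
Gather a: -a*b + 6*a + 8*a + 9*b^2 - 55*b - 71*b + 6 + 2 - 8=a*(14 - b) + 9*b^2 - 126*b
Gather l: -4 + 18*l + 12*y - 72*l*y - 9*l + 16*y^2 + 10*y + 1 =l*(9 - 72*y) + 16*y^2 + 22*y - 3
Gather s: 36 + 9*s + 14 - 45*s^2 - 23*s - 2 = -45*s^2 - 14*s + 48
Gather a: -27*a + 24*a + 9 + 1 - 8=2 - 3*a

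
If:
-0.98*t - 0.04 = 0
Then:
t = -0.04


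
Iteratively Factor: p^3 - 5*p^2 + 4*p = (p - 1)*(p^2 - 4*p) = p*(p - 1)*(p - 4)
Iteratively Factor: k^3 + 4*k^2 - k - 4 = (k + 4)*(k^2 - 1) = (k + 1)*(k + 4)*(k - 1)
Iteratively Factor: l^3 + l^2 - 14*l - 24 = (l + 2)*(l^2 - l - 12) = (l + 2)*(l + 3)*(l - 4)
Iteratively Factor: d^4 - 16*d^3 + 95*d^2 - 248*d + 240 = (d - 4)*(d^3 - 12*d^2 + 47*d - 60) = (d - 5)*(d - 4)*(d^2 - 7*d + 12) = (d - 5)*(d - 4)*(d - 3)*(d - 4)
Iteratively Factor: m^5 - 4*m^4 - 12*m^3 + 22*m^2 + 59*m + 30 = (m + 1)*(m^4 - 5*m^3 - 7*m^2 + 29*m + 30) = (m - 5)*(m + 1)*(m^3 - 7*m - 6) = (m - 5)*(m + 1)^2*(m^2 - m - 6) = (m - 5)*(m - 3)*(m + 1)^2*(m + 2)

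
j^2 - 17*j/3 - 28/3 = (j - 7)*(j + 4/3)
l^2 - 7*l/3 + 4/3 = (l - 4/3)*(l - 1)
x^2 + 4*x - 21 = (x - 3)*(x + 7)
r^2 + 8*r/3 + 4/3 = (r + 2/3)*(r + 2)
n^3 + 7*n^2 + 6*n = n*(n + 1)*(n + 6)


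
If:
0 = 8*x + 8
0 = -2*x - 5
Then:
No Solution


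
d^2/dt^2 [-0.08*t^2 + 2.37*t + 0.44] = -0.160000000000000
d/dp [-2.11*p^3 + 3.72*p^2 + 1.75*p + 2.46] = -6.33*p^2 + 7.44*p + 1.75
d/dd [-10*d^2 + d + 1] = 1 - 20*d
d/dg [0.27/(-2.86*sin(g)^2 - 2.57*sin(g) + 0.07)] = (1.5444*sin(g) + 0.6939)*cos(g)/(2.86*sin(g)^2 + 2.57*sin(g) - 0.07)^2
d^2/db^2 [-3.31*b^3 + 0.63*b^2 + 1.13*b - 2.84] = 1.26 - 19.86*b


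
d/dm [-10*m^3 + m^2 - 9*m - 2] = -30*m^2 + 2*m - 9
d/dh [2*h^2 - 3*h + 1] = 4*h - 3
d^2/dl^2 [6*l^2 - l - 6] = 12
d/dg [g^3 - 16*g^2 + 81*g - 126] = 3*g^2 - 32*g + 81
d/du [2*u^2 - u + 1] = 4*u - 1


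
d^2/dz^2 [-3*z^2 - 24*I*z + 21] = -6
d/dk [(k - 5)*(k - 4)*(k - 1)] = 3*k^2 - 20*k + 29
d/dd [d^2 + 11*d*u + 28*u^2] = 2*d + 11*u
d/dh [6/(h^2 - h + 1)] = 6*(1 - 2*h)/(h^2 - h + 1)^2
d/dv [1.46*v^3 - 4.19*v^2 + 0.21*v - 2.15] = 4.38*v^2 - 8.38*v + 0.21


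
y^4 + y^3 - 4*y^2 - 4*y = y*(y - 2)*(y + 1)*(y + 2)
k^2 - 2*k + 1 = (k - 1)^2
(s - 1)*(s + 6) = s^2 + 5*s - 6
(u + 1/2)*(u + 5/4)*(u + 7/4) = u^3 + 7*u^2/2 + 59*u/16 + 35/32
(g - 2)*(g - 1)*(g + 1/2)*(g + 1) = g^4 - 3*g^3/2 - 2*g^2 + 3*g/2 + 1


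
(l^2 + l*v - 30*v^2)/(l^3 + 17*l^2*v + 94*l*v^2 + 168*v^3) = (l - 5*v)/(l^2 + 11*l*v + 28*v^2)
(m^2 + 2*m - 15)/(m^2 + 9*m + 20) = (m - 3)/(m + 4)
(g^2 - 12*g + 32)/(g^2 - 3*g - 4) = (g - 8)/(g + 1)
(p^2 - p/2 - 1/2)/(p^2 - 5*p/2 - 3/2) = (p - 1)/(p - 3)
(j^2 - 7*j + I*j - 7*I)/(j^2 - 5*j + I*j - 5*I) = (j - 7)/(j - 5)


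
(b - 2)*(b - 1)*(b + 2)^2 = b^4 + b^3 - 6*b^2 - 4*b + 8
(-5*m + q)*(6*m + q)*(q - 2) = -30*m^2*q + 60*m^2 + m*q^2 - 2*m*q + q^3 - 2*q^2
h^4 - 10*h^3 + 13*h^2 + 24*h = h*(h - 8)*(h - 3)*(h + 1)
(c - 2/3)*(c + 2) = c^2 + 4*c/3 - 4/3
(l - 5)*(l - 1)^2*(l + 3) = l^4 - 4*l^3 - 10*l^2 + 28*l - 15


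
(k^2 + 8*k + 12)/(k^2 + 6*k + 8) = (k + 6)/(k + 4)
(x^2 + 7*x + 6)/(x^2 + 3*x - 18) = (x + 1)/(x - 3)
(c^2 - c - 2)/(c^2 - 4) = (c + 1)/(c + 2)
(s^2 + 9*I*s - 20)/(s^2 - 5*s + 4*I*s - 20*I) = (s + 5*I)/(s - 5)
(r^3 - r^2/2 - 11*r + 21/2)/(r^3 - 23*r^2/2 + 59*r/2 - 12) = (2*r^2 + 5*r - 7)/(2*r^2 - 17*r + 8)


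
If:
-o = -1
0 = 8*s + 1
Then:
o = 1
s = -1/8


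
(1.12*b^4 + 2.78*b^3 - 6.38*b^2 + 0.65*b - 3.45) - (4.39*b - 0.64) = 1.12*b^4 + 2.78*b^3 - 6.38*b^2 - 3.74*b - 2.81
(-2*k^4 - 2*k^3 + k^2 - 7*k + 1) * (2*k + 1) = -4*k^5 - 6*k^4 - 13*k^2 - 5*k + 1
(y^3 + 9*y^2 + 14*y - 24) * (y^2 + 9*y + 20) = y^5 + 18*y^4 + 115*y^3 + 282*y^2 + 64*y - 480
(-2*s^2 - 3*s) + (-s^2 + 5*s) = -3*s^2 + 2*s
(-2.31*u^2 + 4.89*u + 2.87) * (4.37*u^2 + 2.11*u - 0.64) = -10.0947*u^4 + 16.4952*u^3 + 24.3382*u^2 + 2.9261*u - 1.8368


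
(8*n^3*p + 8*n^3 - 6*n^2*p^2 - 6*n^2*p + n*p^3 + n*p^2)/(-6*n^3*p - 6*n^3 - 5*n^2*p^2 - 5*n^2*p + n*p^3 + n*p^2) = (8*n^2 - 6*n*p + p^2)/(-6*n^2 - 5*n*p + p^2)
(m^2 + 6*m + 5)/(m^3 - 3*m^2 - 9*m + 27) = (m^2 + 6*m + 5)/(m^3 - 3*m^2 - 9*m + 27)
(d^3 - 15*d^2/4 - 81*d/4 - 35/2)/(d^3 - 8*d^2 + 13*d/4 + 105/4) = (4*d^2 + 13*d + 10)/(4*d^2 - 4*d - 15)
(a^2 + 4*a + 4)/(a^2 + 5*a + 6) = (a + 2)/(a + 3)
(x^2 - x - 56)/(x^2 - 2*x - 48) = (x + 7)/(x + 6)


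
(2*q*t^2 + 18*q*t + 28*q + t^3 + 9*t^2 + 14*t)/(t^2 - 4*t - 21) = (2*q*t^2 + 18*q*t + 28*q + t^3 + 9*t^2 + 14*t)/(t^2 - 4*t - 21)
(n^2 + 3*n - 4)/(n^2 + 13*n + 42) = (n^2 + 3*n - 4)/(n^2 + 13*n + 42)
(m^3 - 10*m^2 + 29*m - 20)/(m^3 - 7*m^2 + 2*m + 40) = (m - 1)/(m + 2)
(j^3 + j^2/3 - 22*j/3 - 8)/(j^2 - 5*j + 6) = (3*j^2 + 10*j + 8)/(3*(j - 2))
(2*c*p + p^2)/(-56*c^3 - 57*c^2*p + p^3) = p*(2*c + p)/(-56*c^3 - 57*c^2*p + p^3)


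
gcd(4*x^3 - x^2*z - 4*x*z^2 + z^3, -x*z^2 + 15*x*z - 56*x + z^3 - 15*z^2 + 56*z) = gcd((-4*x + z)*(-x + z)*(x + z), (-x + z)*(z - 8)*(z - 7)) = x - z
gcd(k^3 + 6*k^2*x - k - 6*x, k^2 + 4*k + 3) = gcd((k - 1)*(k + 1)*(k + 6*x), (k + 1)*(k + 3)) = k + 1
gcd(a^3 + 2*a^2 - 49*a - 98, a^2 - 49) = a^2 - 49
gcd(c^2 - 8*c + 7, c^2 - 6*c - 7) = c - 7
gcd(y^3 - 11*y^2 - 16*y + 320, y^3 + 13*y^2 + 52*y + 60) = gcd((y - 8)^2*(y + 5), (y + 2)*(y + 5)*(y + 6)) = y + 5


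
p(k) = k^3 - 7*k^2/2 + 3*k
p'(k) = 3*k^2 - 7*k + 3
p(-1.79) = -22.32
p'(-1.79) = 25.14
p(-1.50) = -15.75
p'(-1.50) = 20.25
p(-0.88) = -6.03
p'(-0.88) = 11.48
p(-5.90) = -344.91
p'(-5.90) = 148.73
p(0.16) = 0.39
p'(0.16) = 1.96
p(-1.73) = -20.84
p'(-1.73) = 24.09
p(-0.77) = -4.84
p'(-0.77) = 10.17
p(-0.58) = -3.11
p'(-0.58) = 8.07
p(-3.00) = -67.50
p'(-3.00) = 51.00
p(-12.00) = -2268.00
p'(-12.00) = 519.00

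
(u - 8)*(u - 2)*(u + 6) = u^3 - 4*u^2 - 44*u + 96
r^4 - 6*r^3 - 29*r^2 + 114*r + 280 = (r - 7)*(r - 5)*(r + 2)*(r + 4)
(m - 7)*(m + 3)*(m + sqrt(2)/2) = m^3 - 4*m^2 + sqrt(2)*m^2/2 - 21*m - 2*sqrt(2)*m - 21*sqrt(2)/2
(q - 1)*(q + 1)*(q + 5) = q^3 + 5*q^2 - q - 5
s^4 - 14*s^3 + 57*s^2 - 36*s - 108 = (s - 6)^2*(s - 3)*(s + 1)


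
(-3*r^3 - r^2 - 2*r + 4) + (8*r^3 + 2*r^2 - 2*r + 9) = 5*r^3 + r^2 - 4*r + 13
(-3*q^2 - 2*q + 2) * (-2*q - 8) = 6*q^3 + 28*q^2 + 12*q - 16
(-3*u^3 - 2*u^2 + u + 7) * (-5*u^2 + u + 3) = 15*u^5 + 7*u^4 - 16*u^3 - 40*u^2 + 10*u + 21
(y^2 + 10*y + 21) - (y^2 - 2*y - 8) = 12*y + 29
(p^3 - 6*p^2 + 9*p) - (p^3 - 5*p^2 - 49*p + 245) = -p^2 + 58*p - 245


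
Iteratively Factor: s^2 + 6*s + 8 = (s + 4)*(s + 2)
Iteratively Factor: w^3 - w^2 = (w - 1)*(w^2) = w*(w - 1)*(w)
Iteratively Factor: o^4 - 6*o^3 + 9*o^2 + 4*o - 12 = (o - 3)*(o^3 - 3*o^2 + 4) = (o - 3)*(o - 2)*(o^2 - o - 2) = (o - 3)*(o - 2)^2*(o + 1)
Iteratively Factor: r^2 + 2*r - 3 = (r - 1)*(r + 3)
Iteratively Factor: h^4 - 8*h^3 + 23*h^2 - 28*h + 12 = (h - 2)*(h^3 - 6*h^2 + 11*h - 6) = (h - 2)^2*(h^2 - 4*h + 3) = (h - 2)^2*(h - 1)*(h - 3)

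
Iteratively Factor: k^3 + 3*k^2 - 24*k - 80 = (k + 4)*(k^2 - k - 20) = (k - 5)*(k + 4)*(k + 4)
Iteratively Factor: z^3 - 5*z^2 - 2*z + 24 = (z - 3)*(z^2 - 2*z - 8) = (z - 4)*(z - 3)*(z + 2)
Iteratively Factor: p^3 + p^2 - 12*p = (p)*(p^2 + p - 12) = p*(p + 4)*(p - 3)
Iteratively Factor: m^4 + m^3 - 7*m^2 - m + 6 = (m - 2)*(m^3 + 3*m^2 - m - 3) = (m - 2)*(m + 1)*(m^2 + 2*m - 3) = (m - 2)*(m - 1)*(m + 1)*(m + 3)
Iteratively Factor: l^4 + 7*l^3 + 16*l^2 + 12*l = (l + 2)*(l^3 + 5*l^2 + 6*l) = (l + 2)^2*(l^2 + 3*l) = (l + 2)^2*(l + 3)*(l)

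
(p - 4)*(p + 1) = p^2 - 3*p - 4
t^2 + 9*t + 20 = (t + 4)*(t + 5)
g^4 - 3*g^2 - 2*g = g*(g - 2)*(g + 1)^2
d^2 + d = d*(d + 1)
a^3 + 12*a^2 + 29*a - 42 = (a - 1)*(a + 6)*(a + 7)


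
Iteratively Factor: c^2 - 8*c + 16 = (c - 4)*(c - 4)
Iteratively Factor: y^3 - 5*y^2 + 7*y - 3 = (y - 1)*(y^2 - 4*y + 3) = (y - 1)^2*(y - 3)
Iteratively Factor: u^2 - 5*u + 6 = (u - 2)*(u - 3)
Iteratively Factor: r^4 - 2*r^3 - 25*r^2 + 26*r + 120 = (r + 2)*(r^3 - 4*r^2 - 17*r + 60) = (r - 3)*(r + 2)*(r^2 - r - 20) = (r - 3)*(r + 2)*(r + 4)*(r - 5)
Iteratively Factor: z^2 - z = (z)*(z - 1)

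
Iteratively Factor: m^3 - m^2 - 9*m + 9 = (m - 3)*(m^2 + 2*m - 3) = (m - 3)*(m + 3)*(m - 1)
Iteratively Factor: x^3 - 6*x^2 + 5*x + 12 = (x - 3)*(x^2 - 3*x - 4) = (x - 3)*(x + 1)*(x - 4)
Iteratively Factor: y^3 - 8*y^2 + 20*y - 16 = (y - 4)*(y^2 - 4*y + 4) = (y - 4)*(y - 2)*(y - 2)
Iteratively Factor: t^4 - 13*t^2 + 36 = (t - 3)*(t^3 + 3*t^2 - 4*t - 12) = (t - 3)*(t - 2)*(t^2 + 5*t + 6) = (t - 3)*(t - 2)*(t + 3)*(t + 2)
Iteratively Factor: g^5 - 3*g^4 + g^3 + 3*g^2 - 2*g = (g - 1)*(g^4 - 2*g^3 - g^2 + 2*g) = (g - 1)*(g + 1)*(g^3 - 3*g^2 + 2*g) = g*(g - 1)*(g + 1)*(g^2 - 3*g + 2) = g*(g - 1)^2*(g + 1)*(g - 2)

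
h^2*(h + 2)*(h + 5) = h^4 + 7*h^3 + 10*h^2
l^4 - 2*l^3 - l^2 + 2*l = l*(l - 2)*(l - 1)*(l + 1)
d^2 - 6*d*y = d*(d - 6*y)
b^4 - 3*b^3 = b^3*(b - 3)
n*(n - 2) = n^2 - 2*n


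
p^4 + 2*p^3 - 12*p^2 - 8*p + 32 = (p - 2)^2*(p + 2)*(p + 4)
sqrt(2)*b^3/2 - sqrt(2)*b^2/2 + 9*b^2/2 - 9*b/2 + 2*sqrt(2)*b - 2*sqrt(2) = (b - 1)*(b + 4*sqrt(2))*(sqrt(2)*b/2 + 1/2)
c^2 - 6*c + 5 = (c - 5)*(c - 1)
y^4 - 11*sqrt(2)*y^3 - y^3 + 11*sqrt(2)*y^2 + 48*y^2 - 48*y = y*(y - 1)*(y - 8*sqrt(2))*(y - 3*sqrt(2))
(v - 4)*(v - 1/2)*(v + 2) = v^3 - 5*v^2/2 - 7*v + 4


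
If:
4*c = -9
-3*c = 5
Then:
No Solution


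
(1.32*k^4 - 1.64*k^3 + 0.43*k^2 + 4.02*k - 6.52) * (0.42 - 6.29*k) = -8.3028*k^5 + 10.87*k^4 - 3.3935*k^3 - 25.1052*k^2 + 42.6992*k - 2.7384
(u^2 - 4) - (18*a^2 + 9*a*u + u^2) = -18*a^2 - 9*a*u - 4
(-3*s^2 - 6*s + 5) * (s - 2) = -3*s^3 + 17*s - 10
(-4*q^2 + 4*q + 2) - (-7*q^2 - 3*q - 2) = 3*q^2 + 7*q + 4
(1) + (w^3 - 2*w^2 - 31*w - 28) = w^3 - 2*w^2 - 31*w - 27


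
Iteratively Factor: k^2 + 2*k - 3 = (k + 3)*(k - 1)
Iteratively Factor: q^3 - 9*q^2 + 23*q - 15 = (q - 5)*(q^2 - 4*q + 3) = (q - 5)*(q - 1)*(q - 3)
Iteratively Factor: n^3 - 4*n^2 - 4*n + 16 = (n - 4)*(n^2 - 4) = (n - 4)*(n - 2)*(n + 2)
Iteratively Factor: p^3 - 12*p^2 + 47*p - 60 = (p - 4)*(p^2 - 8*p + 15) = (p - 5)*(p - 4)*(p - 3)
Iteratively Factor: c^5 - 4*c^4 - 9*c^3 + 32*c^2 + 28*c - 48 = (c - 3)*(c^4 - c^3 - 12*c^2 - 4*c + 16) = (c - 3)*(c - 1)*(c^3 - 12*c - 16) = (c - 3)*(c - 1)*(c + 2)*(c^2 - 2*c - 8) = (c - 4)*(c - 3)*(c - 1)*(c + 2)*(c + 2)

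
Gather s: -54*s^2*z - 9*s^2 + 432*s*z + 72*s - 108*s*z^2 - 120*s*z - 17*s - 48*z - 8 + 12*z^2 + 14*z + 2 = s^2*(-54*z - 9) + s*(-108*z^2 + 312*z + 55) + 12*z^2 - 34*z - 6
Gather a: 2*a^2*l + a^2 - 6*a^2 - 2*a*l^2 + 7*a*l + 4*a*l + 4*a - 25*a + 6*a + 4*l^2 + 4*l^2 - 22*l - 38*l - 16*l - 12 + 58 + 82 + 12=a^2*(2*l - 5) + a*(-2*l^2 + 11*l - 15) + 8*l^2 - 76*l + 140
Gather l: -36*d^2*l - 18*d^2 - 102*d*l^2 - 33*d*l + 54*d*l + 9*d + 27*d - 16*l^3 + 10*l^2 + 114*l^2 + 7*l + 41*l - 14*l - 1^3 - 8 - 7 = -18*d^2 + 36*d - 16*l^3 + l^2*(124 - 102*d) + l*(-36*d^2 + 21*d + 34) - 16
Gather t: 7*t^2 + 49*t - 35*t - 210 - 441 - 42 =7*t^2 + 14*t - 693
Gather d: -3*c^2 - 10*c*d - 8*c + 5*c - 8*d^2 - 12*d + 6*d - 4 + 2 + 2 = -3*c^2 - 3*c - 8*d^2 + d*(-10*c - 6)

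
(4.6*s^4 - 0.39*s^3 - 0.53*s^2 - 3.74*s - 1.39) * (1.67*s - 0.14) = 7.682*s^5 - 1.2953*s^4 - 0.8305*s^3 - 6.1716*s^2 - 1.7977*s + 0.1946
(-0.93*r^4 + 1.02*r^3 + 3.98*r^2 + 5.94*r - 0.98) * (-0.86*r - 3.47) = 0.7998*r^5 + 2.3499*r^4 - 6.9622*r^3 - 18.919*r^2 - 19.769*r + 3.4006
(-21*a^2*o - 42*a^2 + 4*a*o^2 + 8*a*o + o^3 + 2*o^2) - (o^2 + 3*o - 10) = -21*a^2*o - 42*a^2 + 4*a*o^2 + 8*a*o + o^3 + o^2 - 3*o + 10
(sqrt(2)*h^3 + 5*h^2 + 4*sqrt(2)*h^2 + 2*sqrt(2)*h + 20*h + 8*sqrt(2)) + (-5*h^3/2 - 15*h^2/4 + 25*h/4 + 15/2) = -5*h^3/2 + sqrt(2)*h^3 + 5*h^2/4 + 4*sqrt(2)*h^2 + 2*sqrt(2)*h + 105*h/4 + 15/2 + 8*sqrt(2)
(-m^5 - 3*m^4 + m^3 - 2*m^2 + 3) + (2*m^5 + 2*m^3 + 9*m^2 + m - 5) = m^5 - 3*m^4 + 3*m^3 + 7*m^2 + m - 2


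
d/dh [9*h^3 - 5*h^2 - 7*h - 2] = 27*h^2 - 10*h - 7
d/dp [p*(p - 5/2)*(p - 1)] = 3*p^2 - 7*p + 5/2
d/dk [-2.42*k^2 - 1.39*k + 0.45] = -4.84*k - 1.39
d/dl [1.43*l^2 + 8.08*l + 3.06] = 2.86*l + 8.08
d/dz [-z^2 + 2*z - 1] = 2 - 2*z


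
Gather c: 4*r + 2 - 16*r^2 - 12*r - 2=-16*r^2 - 8*r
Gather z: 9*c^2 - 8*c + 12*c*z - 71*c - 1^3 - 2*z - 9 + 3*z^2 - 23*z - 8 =9*c^2 - 79*c + 3*z^2 + z*(12*c - 25) - 18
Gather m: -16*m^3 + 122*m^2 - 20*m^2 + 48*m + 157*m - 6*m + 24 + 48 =-16*m^3 + 102*m^2 + 199*m + 72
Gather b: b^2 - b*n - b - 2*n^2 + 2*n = b^2 + b*(-n - 1) - 2*n^2 + 2*n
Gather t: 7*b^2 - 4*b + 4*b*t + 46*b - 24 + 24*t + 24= 7*b^2 + 42*b + t*(4*b + 24)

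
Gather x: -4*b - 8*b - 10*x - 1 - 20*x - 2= -12*b - 30*x - 3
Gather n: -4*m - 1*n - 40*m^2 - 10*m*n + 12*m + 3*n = -40*m^2 + 8*m + n*(2 - 10*m)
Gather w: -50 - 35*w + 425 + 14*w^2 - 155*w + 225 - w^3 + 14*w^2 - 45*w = -w^3 + 28*w^2 - 235*w + 600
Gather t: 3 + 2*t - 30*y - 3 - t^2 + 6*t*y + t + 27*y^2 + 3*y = -t^2 + t*(6*y + 3) + 27*y^2 - 27*y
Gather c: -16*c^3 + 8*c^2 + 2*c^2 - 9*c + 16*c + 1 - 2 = -16*c^3 + 10*c^2 + 7*c - 1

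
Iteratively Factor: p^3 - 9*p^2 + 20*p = (p)*(p^2 - 9*p + 20) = p*(p - 4)*(p - 5)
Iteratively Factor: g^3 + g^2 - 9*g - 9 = (g + 3)*(g^2 - 2*g - 3) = (g - 3)*(g + 3)*(g + 1)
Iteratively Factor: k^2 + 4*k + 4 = (k + 2)*(k + 2)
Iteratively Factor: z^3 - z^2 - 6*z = (z)*(z^2 - z - 6) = z*(z - 3)*(z + 2)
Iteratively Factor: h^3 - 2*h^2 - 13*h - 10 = (h + 1)*(h^2 - 3*h - 10) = (h - 5)*(h + 1)*(h + 2)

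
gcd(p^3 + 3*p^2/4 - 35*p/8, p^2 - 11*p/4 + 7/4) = p - 7/4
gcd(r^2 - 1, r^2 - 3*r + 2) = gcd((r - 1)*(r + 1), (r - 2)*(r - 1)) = r - 1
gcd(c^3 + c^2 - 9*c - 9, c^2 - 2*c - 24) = 1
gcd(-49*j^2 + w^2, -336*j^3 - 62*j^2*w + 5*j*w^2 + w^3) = 7*j + w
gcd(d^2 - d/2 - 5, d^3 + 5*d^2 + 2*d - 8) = d + 2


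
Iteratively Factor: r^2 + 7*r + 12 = (r + 4)*(r + 3)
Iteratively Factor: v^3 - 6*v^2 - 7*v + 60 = (v + 3)*(v^2 - 9*v + 20) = (v - 5)*(v + 3)*(v - 4)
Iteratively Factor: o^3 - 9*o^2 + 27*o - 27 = (o - 3)*(o^2 - 6*o + 9) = (o - 3)^2*(o - 3)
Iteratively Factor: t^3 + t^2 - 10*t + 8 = (t - 2)*(t^2 + 3*t - 4) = (t - 2)*(t + 4)*(t - 1)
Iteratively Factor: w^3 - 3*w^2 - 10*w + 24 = (w - 2)*(w^2 - w - 12) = (w - 4)*(w - 2)*(w + 3)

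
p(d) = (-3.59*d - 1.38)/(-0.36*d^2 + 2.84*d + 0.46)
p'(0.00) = 10.72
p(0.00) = -3.00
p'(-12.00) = -0.02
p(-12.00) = -0.49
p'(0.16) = 2.53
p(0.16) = -2.16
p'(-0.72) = 0.74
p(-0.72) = -0.68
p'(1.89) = -0.20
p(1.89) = -1.80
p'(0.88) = 0.05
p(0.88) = -1.69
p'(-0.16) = 183067.46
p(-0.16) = 222.79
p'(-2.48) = -0.04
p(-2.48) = -0.86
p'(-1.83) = -0.01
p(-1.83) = -0.87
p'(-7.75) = -0.04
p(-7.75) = -0.61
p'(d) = (-3.59*d - 1.38)*(0.72*d - 2.84)/(-0.36*d^2 + 2.84*d + 0.46)^2 - 3.59/(-0.36*d^2 + 2.84*d + 0.46)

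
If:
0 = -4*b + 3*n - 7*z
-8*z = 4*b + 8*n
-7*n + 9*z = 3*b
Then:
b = 0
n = 0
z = 0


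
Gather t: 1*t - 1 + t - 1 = 2*t - 2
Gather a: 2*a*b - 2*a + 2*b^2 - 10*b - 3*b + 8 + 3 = a*(2*b - 2) + 2*b^2 - 13*b + 11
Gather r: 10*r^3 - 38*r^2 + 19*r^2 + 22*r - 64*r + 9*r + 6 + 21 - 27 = 10*r^3 - 19*r^2 - 33*r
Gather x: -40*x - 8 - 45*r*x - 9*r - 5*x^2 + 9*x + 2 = -9*r - 5*x^2 + x*(-45*r - 31) - 6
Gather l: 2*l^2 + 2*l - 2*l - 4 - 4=2*l^2 - 8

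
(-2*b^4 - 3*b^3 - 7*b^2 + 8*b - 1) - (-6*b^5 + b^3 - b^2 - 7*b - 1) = 6*b^5 - 2*b^4 - 4*b^3 - 6*b^2 + 15*b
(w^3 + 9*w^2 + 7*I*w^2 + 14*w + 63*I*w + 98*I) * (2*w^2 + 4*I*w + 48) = 2*w^5 + 18*w^4 + 18*I*w^4 + 48*w^3 + 162*I*w^3 + 180*w^2 + 588*I*w^2 + 280*w + 3024*I*w + 4704*I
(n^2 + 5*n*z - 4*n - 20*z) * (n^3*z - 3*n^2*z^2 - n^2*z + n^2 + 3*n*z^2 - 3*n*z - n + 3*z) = n^5*z + 2*n^4*z^2 - 5*n^4*z + n^4 - 15*n^3*z^3 - 10*n^3*z^2 + 6*n^3*z - 5*n^3 + 75*n^2*z^3 - 7*n^2*z^2 - 10*n^2*z + 4*n^2 - 60*n*z^3 + 75*n*z^2 + 8*n*z - 60*z^2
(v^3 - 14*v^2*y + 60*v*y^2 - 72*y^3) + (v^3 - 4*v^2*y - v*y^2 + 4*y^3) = 2*v^3 - 18*v^2*y + 59*v*y^2 - 68*y^3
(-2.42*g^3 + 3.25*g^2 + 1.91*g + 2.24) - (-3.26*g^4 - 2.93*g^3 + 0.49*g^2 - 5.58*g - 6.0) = 3.26*g^4 + 0.51*g^3 + 2.76*g^2 + 7.49*g + 8.24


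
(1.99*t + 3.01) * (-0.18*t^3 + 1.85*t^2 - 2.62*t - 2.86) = -0.3582*t^4 + 3.1397*t^3 + 0.3547*t^2 - 13.5776*t - 8.6086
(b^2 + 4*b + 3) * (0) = 0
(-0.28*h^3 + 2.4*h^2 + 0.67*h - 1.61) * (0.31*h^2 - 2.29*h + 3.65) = -0.0868*h^5 + 1.3852*h^4 - 6.3103*h^3 + 6.7266*h^2 + 6.1324*h - 5.8765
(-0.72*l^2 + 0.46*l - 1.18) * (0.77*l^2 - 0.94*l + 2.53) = -0.5544*l^4 + 1.031*l^3 - 3.1626*l^2 + 2.273*l - 2.9854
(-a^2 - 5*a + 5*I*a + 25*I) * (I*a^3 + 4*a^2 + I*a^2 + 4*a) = -I*a^5 - 9*a^4 - 6*I*a^4 - 54*a^3 + 15*I*a^3 - 45*a^2 + 120*I*a^2 + 100*I*a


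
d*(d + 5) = d^2 + 5*d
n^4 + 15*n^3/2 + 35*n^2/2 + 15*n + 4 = (n + 1/2)*(n + 1)*(n + 2)*(n + 4)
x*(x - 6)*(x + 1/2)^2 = x^4 - 5*x^3 - 23*x^2/4 - 3*x/2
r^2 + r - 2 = (r - 1)*(r + 2)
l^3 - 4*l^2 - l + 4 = (l - 4)*(l - 1)*(l + 1)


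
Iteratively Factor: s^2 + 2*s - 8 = (s - 2)*(s + 4)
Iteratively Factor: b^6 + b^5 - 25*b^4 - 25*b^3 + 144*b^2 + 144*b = (b)*(b^5 + b^4 - 25*b^3 - 25*b^2 + 144*b + 144) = b*(b + 4)*(b^4 - 3*b^3 - 13*b^2 + 27*b + 36) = b*(b - 3)*(b + 4)*(b^3 - 13*b - 12) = b*(b - 3)*(b + 1)*(b + 4)*(b^2 - b - 12) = b*(b - 3)*(b + 1)*(b + 3)*(b + 4)*(b - 4)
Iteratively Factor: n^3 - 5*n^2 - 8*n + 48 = (n - 4)*(n^2 - n - 12) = (n - 4)^2*(n + 3)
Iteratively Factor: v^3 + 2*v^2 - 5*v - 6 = (v + 3)*(v^2 - v - 2) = (v + 1)*(v + 3)*(v - 2)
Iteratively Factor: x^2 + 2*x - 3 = (x - 1)*(x + 3)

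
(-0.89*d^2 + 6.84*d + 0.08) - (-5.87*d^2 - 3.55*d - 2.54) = 4.98*d^2 + 10.39*d + 2.62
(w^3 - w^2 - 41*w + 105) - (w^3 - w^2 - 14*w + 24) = 81 - 27*w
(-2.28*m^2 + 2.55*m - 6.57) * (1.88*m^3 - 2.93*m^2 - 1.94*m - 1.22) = -4.2864*m^5 + 11.4744*m^4 - 15.3999*m^3 + 17.0847*m^2 + 9.6348*m + 8.0154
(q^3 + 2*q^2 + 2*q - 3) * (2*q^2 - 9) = 2*q^5 + 4*q^4 - 5*q^3 - 24*q^2 - 18*q + 27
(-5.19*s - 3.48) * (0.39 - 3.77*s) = 19.5663*s^2 + 11.0955*s - 1.3572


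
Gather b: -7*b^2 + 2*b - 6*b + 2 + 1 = -7*b^2 - 4*b + 3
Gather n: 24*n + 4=24*n + 4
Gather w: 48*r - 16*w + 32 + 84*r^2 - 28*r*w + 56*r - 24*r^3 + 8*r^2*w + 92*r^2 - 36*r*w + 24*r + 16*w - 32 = -24*r^3 + 176*r^2 + 128*r + w*(8*r^2 - 64*r)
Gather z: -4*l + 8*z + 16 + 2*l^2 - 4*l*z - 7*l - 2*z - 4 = 2*l^2 - 11*l + z*(6 - 4*l) + 12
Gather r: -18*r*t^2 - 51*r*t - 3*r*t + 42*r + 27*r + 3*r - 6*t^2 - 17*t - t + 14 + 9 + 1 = r*(-18*t^2 - 54*t + 72) - 6*t^2 - 18*t + 24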